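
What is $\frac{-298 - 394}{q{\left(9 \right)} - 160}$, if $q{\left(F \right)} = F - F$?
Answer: $\frac{173}{40} \approx 4.325$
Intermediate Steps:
$q{\left(F \right)} = 0$
$\frac{-298 - 394}{q{\left(9 \right)} - 160} = \frac{-298 - 394}{0 - 160} = - \frac{692}{-160} = \left(-692\right) \left(- \frac{1}{160}\right) = \frac{173}{40}$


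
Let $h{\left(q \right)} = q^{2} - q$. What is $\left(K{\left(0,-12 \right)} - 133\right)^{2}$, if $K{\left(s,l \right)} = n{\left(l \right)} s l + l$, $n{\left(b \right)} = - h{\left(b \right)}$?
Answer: $21025$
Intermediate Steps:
$n{\left(b \right)} = - b \left(-1 + b\right)$
$K{\left(s,l \right)} = l + s l^{2} \left(1 - l\right)$ ($K{\left(s,l \right)} = l \left(1 - l\right) s l + l = l s \left(1 - l\right) l + l = s l^{2} \left(1 - l\right) + l = l + s l^{2} \left(1 - l\right)$)
$\left(K{\left(0,-12 \right)} - 133\right)^{2} = \left(\left(-1\right) \left(-12\right) \left(-1 - 0 \left(-1 - 12\right)\right) - 133\right)^{2} = \left(\left(-1\right) \left(-12\right) \left(-1 - 0 \left(-13\right)\right) - 133\right)^{2} = \left(\left(-1\right) \left(-12\right) \left(-1 + 0\right) - 133\right)^{2} = \left(\left(-1\right) \left(-12\right) \left(-1\right) - 133\right)^{2} = \left(-12 - 133\right)^{2} = \left(-145\right)^{2} = 21025$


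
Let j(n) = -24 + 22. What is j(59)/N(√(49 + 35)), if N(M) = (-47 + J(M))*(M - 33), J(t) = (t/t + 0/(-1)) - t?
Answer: -239/170180 - 13*√21/510540 ≈ -0.0015211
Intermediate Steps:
J(t) = 1 - t (J(t) = (1 + 0*(-1)) - t = (1 + 0) - t = 1 - t)
j(n) = -2
N(M) = (-46 - M)*(-33 + M) (N(M) = (-47 + (1 - M))*(M - 33) = (-46 - M)*(-33 + M))
j(59)/N(√(49 + 35)) = -2/(1518 - (√(49 + 35))² - 13*√(49 + 35)) = -2/(1518 - (√84)² - 26*√21) = -2/(1518 - (2*√21)² - 26*√21) = -2/(1518 - 1*84 - 26*√21) = -2/(1518 - 84 - 26*√21) = -2/(1434 - 26*√21)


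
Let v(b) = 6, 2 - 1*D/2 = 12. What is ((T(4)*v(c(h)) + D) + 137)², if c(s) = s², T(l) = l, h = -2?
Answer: 19881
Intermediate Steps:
D = -20 (D = 4 - 2*12 = 4 - 24 = -20)
((T(4)*v(c(h)) + D) + 137)² = ((4*6 - 20) + 137)² = ((24 - 20) + 137)² = (4 + 137)² = 141² = 19881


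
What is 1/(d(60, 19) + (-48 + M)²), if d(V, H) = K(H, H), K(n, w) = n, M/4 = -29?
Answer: 1/26915 ≈ 3.7154e-5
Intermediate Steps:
M = -116 (M = 4*(-29) = -116)
d(V, H) = H
1/(d(60, 19) + (-48 + M)²) = 1/(19 + (-48 - 116)²) = 1/(19 + (-164)²) = 1/(19 + 26896) = 1/26915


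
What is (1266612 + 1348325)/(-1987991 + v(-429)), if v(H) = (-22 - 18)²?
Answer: -2614937/1986391 ≈ -1.3164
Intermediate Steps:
v(H) = 1600 (v(H) = (-40)² = 1600)
(1266612 + 1348325)/(-1987991 + v(-429)) = (1266612 + 1348325)/(-1987991 + 1600) = 2614937/(-1986391) = 2614937*(-1/1986391) = -2614937/1986391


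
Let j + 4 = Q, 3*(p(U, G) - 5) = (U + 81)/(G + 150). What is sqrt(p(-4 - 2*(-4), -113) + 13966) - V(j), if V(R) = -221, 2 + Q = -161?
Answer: 221 + sqrt(172146126)/111 ≈ 339.20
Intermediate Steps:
Q = -163 (Q = -2 - 161 = -163)
p(U, G) = 5 + (81 + U)/(3*(150 + G)) (p(U, G) = 5 + ((U + 81)/(G + 150))/3 = 5 + ((81 + U)/(150 + G))/3 = 5 + (81 + U)/(3*(150 + G)))
j = -167 (j = -4 - 163 = -167)
sqrt(p(-4 - 2*(-4), -113) + 13966) - V(j) = sqrt((2331 + (-4 - 2*(-4)) + 15*(-113))/(3*(150 - 113)) + 13966) - 1*(-221) = sqrt((1/3)*(2331 + (-4 + 8) - 1695)/37 + 13966) + 221 = sqrt((1/3)*(1/37)*(2331 + 4 - 1695) + 13966) + 221 = sqrt((1/3)*(1/37)*640 + 13966) + 221 = sqrt(640/111 + 13966) + 221 = sqrt(1550866/111) + 221 = sqrt(172146126)/111 + 221 = 221 + sqrt(172146126)/111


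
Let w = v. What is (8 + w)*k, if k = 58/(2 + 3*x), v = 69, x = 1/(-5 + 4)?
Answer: -4466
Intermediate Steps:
x = -1 (x = 1/(-1) = -1)
w = 69
k = -58 (k = 58/(2 + 3*(-1)) = 58/(2 - 3) = 58/(-1) = 58*(-1) = -58)
(8 + w)*k = (8 + 69)*(-58) = 77*(-58) = -4466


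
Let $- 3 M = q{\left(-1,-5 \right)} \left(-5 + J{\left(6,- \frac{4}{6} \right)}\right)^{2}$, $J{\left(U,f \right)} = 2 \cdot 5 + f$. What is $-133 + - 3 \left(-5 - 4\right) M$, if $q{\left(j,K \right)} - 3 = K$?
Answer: $205$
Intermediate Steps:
$J{\left(U,f \right)} = 10 + f$
$q{\left(j,K \right)} = 3 + K$
$M = \frac{338}{27}$ ($M = - \frac{\left(3 - 5\right) \left(-5 + \left(10 - \frac{4}{6}\right)\right)^{2}}{3} = - \frac{\left(-2\right) \left(-5 + \left(10 - \frac{2}{3}\right)\right)^{2}}{3} = - \frac{\left(-2\right) \left(-5 + \frac{28}{3}\right)^{2}}{3} = - \frac{\left(-2\right) \left(\frac{13}{3}\right)^{2}}{3} = - \frac{\left(-2\right) \frac{169}{9}}{3} = \left(- \frac{1}{3}\right) \left(- \frac{338}{9}\right) = \frac{338}{27} \approx 12.519$)
$-133 + - 3 \left(-5 - 4\right) M = -133 + - 3 \left(-5 - 4\right) \frac{338}{27} = -133 + \left(-3\right) \left(-9\right) \frac{338}{27} = -133 + 27 \cdot \frac{338}{27} = -133 + 338 = 205$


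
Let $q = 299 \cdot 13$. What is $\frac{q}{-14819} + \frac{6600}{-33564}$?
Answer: $- \frac{19022389}{41448743} \approx -0.45894$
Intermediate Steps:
$q = 3887$
$\frac{q}{-14819} + \frac{6600}{-33564} = \frac{3887}{-14819} + \frac{6600}{-33564} = 3887 \left(- \frac{1}{14819}\right) + 6600 \left(- \frac{1}{33564}\right) = - \frac{3887}{14819} - \frac{550}{2797} = - \frac{19022389}{41448743}$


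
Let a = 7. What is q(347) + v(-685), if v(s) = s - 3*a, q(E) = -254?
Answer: -960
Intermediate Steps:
v(s) = -21 + s (v(s) = s - 3*7 = s - 21 = -21 + s)
q(347) + v(-685) = -254 + (-21 - 685) = -254 - 706 = -960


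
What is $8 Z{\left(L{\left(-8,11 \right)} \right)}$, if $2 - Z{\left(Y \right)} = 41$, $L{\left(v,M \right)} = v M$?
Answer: $-312$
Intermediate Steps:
$L{\left(v,M \right)} = M v$
$Z{\left(Y \right)} = -39$ ($Z{\left(Y \right)} = 2 - 41 = -39$)
$8 Z{\left(L{\left(-8,11 \right)} \right)} = 8 \left(-39\right) = -312$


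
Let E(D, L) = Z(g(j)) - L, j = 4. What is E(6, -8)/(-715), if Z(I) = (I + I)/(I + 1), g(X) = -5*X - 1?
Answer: -101/7150 ≈ -0.014126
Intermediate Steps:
g(X) = -1 - 5*X
Z(I) = 2*I/(1 + I) (Z(I) = (2*I)/(1 + I) = 2*I/(1 + I))
E(D, L) = 21/10 - L (E(D, L) = 2*(-1 - 5*4)/(1 + (-1 - 5*4)) - L = 2*(-1 - 20)/(1 + (-1 - 20)) - L = 2*(-21)/(1 - 21) - L = 2*(-21)/(-20) - L = 2*(-21)*(-1/20) - L = 21/10 - L)
E(6, -8)/(-715) = (21/10 - 1*(-8))/(-715) = (21/10 + 8)*(-1/715) = (101/10)*(-1/715) = -101/7150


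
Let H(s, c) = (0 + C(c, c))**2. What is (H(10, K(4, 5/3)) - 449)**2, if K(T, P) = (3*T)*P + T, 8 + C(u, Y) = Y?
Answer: 37249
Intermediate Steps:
C(u, Y) = -8 + Y
K(T, P) = T + 3*P*T (K(T, P) = 3*P*T + T = T + 3*P*T)
H(s, c) = (-8 + c)**2 (H(s, c) = (0 + (-8 + c))**2 = (-8 + c)**2)
(H(10, K(4, 5/3)) - 449)**2 = ((-8 + 4*(1 + 3*(5/3)))**2 - 449)**2 = ((-8 + 4*(1 + 5))**2 - 449)**2 = ((-8 + 4*6)**2 - 449)**2 = ((-8 + 24)**2 - 449)**2 = (16**2 - 449)**2 = (256 - 449)**2 = (-193)**2 = 37249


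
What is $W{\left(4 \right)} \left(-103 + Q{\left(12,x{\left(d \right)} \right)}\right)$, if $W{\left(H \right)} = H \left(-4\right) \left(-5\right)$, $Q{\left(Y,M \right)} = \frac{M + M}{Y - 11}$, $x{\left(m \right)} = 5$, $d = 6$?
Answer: $-7440$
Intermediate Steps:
$Q{\left(Y,M \right)} = \frac{2 M}{-11 + Y}$
$W{\left(H \right)} = 20 H$ ($W{\left(H \right)} = - 4 H \left(-5\right) = 20 H$)
$W{\left(4 \right)} \left(-103 + Q{\left(12,x{\left(d \right)} \right)}\right) = 20 \cdot 4 \left(-103 + 2 \cdot 5 \frac{1}{-11 + 12}\right) = 80 \left(-103 + 2 \cdot 5 \cdot 1^{-1}\right) = 80 \left(-103 + 2 \cdot 5 \cdot 1\right) = 80 \left(-103 + 10\right) = 80 \left(-93\right) = -7440$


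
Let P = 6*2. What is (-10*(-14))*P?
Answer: 1680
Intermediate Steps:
P = 12
(-10*(-14))*P = -10*(-14)*12 = 140*12 = 1680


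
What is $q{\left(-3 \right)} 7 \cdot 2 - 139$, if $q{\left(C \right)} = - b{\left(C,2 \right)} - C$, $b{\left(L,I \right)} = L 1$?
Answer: $-55$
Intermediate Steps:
$b{\left(L,I \right)} = L$
$q{\left(C \right)} = - 2 C$ ($q{\left(C \right)} = - C - C = - 2 C$)
$q{\left(-3 \right)} 7 \cdot 2 - 139 = \left(-2\right) \left(-3\right) 7 \cdot 2 - 139 = 6 \cdot 7 \cdot 2 - 139 = 42 \cdot 2 - 139 = 84 - 139 = -55$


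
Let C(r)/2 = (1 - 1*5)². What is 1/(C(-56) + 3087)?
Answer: 1/3119 ≈ 0.00032062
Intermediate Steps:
C(r) = 32 (C(r) = 2*(1 - 1*5)² = 2*(1 - 5)² = 2*(-4)² = 2*16 = 32)
1/(C(-56) + 3087) = 1/(32 + 3087) = 1/3119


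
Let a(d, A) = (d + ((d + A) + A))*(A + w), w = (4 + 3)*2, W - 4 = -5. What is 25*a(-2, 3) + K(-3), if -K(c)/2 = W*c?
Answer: 844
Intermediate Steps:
W = -1 (W = 4 - 5 = -1)
w = 14 (w = 7*2 = 14)
K(c) = 2*c (K(c) = -(-2)*c = 2*c)
a(d, A) = (14 + A)*(2*A + 2*d) (a(d, A) = (d + ((d + A) + A))*(A + 14) = (d + ((A + d) + A))*(14 + A) = (d + (d + 2*A))*(14 + A) = (2*A + 2*d)*(14 + A) = (14 + A)*(2*A + 2*d))
25*a(-2, 3) + K(-3) = 25*(2*3² + 28*3 + 28*(-2) + 2*3*(-2)) + 2*(-3) = 25*(2*9 + 84 - 56 - 12) - 6 = 25*(18 + 84 - 56 - 12) - 6 = 25*34 - 6 = 850 - 6 = 844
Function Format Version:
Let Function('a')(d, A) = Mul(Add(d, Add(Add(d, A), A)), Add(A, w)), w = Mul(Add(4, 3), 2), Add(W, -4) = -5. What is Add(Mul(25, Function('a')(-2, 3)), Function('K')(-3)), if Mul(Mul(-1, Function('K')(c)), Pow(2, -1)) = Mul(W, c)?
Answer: 844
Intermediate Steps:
W = -1 (W = Add(4, -5) = -1)
w = 14 (w = Mul(7, 2) = 14)
Function('K')(c) = Mul(2, c) (Function('K')(c) = Mul(-2, Mul(-1, c)) = Mul(2, c))
Function('a')(d, A) = Mul(Add(14, A), Add(Mul(2, A), Mul(2, d))) (Function('a')(d, A) = Mul(Add(d, Add(Add(d, A), A)), Add(A, 14)) = Mul(Add(d, Add(Add(A, d), A)), Add(14, A)) = Mul(Add(d, Add(d, Mul(2, A))), Add(14, A)) = Mul(Add(Mul(2, A), Mul(2, d)), Add(14, A)) = Mul(Add(14, A), Add(Mul(2, A), Mul(2, d))))
Add(Mul(25, Function('a')(-2, 3)), Function('K')(-3)) = Add(Mul(25, Add(Mul(2, Pow(3, 2)), Mul(28, 3), Mul(28, -2), Mul(2, 3, -2))), Mul(2, -3)) = Add(Mul(25, Add(Mul(2, 9), 84, -56, -12)), -6) = Add(Mul(25, Add(18, 84, -56, -12)), -6) = Add(Mul(25, 34), -6) = Add(850, -6) = 844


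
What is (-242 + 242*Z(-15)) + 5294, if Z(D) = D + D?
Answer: -2208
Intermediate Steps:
Z(D) = 2*D
(-242 + 242*Z(-15)) + 5294 = (-242 + 242*(2*(-15))) + 5294 = (-242 + 242*(-30)) + 5294 = (-242 - 7260) + 5294 = -7502 + 5294 = -2208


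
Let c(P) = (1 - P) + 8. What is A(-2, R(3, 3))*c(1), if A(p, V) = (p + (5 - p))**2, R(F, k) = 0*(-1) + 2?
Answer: 200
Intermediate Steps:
R(F, k) = 2 (R(F, k) = 0 + 2 = 2)
A(p, V) = 25 (A(p, V) = 5**2 = 25)
c(P) = 9 - P
A(-2, R(3, 3))*c(1) = 25*(9 - 1*1) = 25*(9 - 1) = 25*8 = 200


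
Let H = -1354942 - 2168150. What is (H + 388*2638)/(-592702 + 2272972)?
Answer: -1249774/840135 ≈ -1.4876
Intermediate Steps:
H = -3523092
(H + 388*2638)/(-592702 + 2272972) = (-3523092 + 388*2638)/(-592702 + 2272972) = (-3523092 + 1023544)/1680270 = -2499548*1/1680270 = -1249774/840135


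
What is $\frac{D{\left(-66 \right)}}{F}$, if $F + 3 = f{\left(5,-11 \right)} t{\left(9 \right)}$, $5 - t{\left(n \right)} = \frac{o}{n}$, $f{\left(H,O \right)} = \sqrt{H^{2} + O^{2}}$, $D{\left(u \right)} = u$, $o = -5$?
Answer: $- \frac{16038}{364271} - \frac{29700 \sqrt{146}}{364271} \approx -1.0292$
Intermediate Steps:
$t{\left(n \right)} = 5 + \frac{5}{n}$ ($t{\left(n \right)} = 5 - - \frac{5}{n} = 5 + \frac{5}{n}$)
$F = -3 + \frac{50 \sqrt{146}}{9}$ ($F = -3 + \sqrt{5^{2} + \left(-11\right)^{2}} \left(5 + \frac{5}{9}\right) = -3 + \sqrt{25 + 121} \left(5 + 5 \cdot \frac{1}{9}\right) = -3 + \sqrt{146} \left(5 + \frac{5}{9}\right) = -3 + \sqrt{146} \cdot \frac{50}{9} = -3 + \frac{50 \sqrt{146}}{9} \approx 64.128$)
$\frac{D{\left(-66 \right)}}{F} = - \frac{66}{-3 + \frac{50 \sqrt{146}}{9}}$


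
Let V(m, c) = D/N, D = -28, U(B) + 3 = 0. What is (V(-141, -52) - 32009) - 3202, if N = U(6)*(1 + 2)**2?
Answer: -950669/27 ≈ -35210.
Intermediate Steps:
U(B) = -3 (U(B) = -3 + 0 = -3)
N = -27 (N = -3*(1 + 2)**2 = -3*3**2 = -3*9 = -27)
V(m, c) = 28/27 (V(m, c) = -28/(-27) = -28*(-1/27) = 28/27)
(V(-141, -52) - 32009) - 3202 = (28/27 - 32009) - 3202 = -864215/27 - 3202 = -950669/27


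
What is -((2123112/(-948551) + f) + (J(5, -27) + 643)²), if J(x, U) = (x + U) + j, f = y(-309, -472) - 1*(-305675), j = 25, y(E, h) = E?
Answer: -685498610670/948551 ≈ -7.2268e+5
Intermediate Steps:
f = 305366 (f = -309 - 1*(-305675) = -309 + 305675 = 305366)
J(x, U) = 25 + U + x (J(x, U) = (x + U) + 25 = (U + x) + 25 = 25 + U + x)
-((2123112/(-948551) + f) + (J(5, -27) + 643)²) = -((2123112/(-948551) + 305366) + ((25 - 27 + 5) + 643)²) = -((2123112*(-1/948551) + 305366) + (3 + 643)²) = -((-2123112/948551 + 305366) + 646²) = -(289653101554/948551 + 417316) = -1*685498610670/948551 = -685498610670/948551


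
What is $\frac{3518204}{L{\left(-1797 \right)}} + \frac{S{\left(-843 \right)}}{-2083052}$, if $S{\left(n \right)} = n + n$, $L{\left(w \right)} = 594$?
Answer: $\frac{1832150720023}{309333222} \approx 5922.9$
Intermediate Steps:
$S{\left(n \right)} = 2 n$
$\frac{3518204}{L{\left(-1797 \right)}} + \frac{S{\left(-843 \right)}}{-2083052} = \frac{3518204}{594} + \frac{2 \left(-843\right)}{-2083052} = 3518204 \cdot \frac{1}{594} - - \frac{843}{1041526} = \frac{1759102}{297} + \frac{843}{1041526} = \frac{1832150720023}{309333222}$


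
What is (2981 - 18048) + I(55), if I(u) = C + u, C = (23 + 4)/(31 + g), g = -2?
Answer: -435321/29 ≈ -15011.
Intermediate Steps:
C = 27/29 (C = (23 + 4)/(31 - 2) = 27/29 ≈ 0.93103)
I(u) = 27/29 + u
(2981 - 18048) + I(55) = (2981 - 18048) + (27/29 + 55) = -15067 + 1622/29 = -435321/29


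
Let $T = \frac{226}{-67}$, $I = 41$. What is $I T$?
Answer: $- \frac{9266}{67} \approx -138.3$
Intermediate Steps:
$T = - \frac{226}{67}$ ($T = 226 \left(- \frac{1}{67}\right) = - \frac{226}{67} \approx -3.3731$)
$I T = 41 \left(- \frac{226}{67}\right) = - \frac{9266}{67}$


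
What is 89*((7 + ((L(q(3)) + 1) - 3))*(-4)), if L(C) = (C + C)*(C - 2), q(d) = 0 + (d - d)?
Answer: -1780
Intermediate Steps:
q(d) = 0 (q(d) = 0 + 0 = 0)
L(C) = 2*C*(-2 + C) (L(C) = (2*C)*(-2 + C) = 2*C*(-2 + C))
89*((7 + ((L(q(3)) + 1) - 3))*(-4)) = 89*((7 + ((2*0*(-2 + 0) + 1) - 3))*(-4)) = 89*((7 + ((2*0*(-2) + 1) - 3))*(-4)) = 89*((7 + ((0 + 1) - 3))*(-4)) = 89*((7 + (1 - 3))*(-4)) = 89*((7 - 2)*(-4)) = 89*(5*(-4)) = 89*(-20) = -1780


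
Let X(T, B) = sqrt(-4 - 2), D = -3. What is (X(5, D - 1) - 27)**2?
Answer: (27 - I*sqrt(6))**2 ≈ 723.0 - 132.27*I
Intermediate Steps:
X(T, B) = I*sqrt(6) (X(T, B) = sqrt(-6) = I*sqrt(6))
(X(5, D - 1) - 27)**2 = (I*sqrt(6) - 27)**2 = (-27 + I*sqrt(6))**2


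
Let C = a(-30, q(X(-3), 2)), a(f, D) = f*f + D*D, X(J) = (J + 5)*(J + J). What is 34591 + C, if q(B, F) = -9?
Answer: 35572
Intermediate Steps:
X(J) = 2*J*(5 + J) (X(J) = (5 + J)*(2*J) = 2*J*(5 + J))
a(f, D) = D² + f² (a(f, D) = f² + D² = D² + f²)
C = 981 (C = (-9)² + (-30)² = 81 + 900 = 981)
34591 + C = 34591 + 981 = 35572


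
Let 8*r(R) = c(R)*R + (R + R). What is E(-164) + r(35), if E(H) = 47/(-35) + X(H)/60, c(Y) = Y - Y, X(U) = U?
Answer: 1963/420 ≈ 4.6738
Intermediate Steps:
c(Y) = 0
E(H) = -47/35 + H/60 (E(H) = 47/(-35) + H/60 = 47*(-1/35) + H*(1/60) = -47/35 + H/60)
r(R) = R/4 (r(R) = (0*R + (R + R))/8 = (0 + 2*R)/8 = (2*R)/8 = R/4)
E(-164) + r(35) = (-47/35 + (1/60)*(-164)) + (1/4)*35 = (-47/35 - 41/15) + 35/4 = -428/105 + 35/4 = 1963/420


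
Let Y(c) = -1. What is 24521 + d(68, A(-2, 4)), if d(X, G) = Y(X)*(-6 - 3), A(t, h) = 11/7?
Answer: 24530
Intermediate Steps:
A(t, h) = 11/7 (A(t, h) = 11*(⅐) = 11/7)
d(X, G) = 9 (d(X, G) = -(-6 - 3) = -1*(-9) = 9)
24521 + d(68, A(-2, 4)) = 24521 + 9 = 24530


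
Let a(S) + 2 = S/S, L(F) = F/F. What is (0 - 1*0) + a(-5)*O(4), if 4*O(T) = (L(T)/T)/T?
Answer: -1/64 ≈ -0.015625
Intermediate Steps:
L(F) = 1
a(S) = -1 (a(S) = -2 + S/S = -2 + 1 = -1)
O(T) = 1/(4*T²) (O(T) = ((1/T)/T)/4 = (1/(T*T))/4 = 1/(4*T²))
(0 - 1*0) + a(-5)*O(4) = (0 - 1*0) - 1/(4*4²) = (0 + 0) - 1/(4*16) = 0 - 1*1/64 = 0 - 1/64 = -1/64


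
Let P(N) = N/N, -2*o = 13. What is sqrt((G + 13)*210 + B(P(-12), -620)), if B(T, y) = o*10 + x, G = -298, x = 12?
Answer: I*sqrt(59903) ≈ 244.75*I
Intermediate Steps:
o = -13/2 (o = -1/2*13 = -13/2 ≈ -6.5000)
P(N) = 1
B(T, y) = -53 (B(T, y) = -13/2*10 + 12 = -65 + 12 = -53)
sqrt((G + 13)*210 + B(P(-12), -620)) = sqrt((-298 + 13)*210 - 53) = sqrt(-285*210 - 53) = sqrt(-59850 - 53) = sqrt(-59903) = I*sqrt(59903)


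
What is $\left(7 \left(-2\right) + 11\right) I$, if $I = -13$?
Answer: $39$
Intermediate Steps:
$\left(7 \left(-2\right) + 11\right) I = \left(7 \left(-2\right) + 11\right) \left(-13\right) = \left(-14 + 11\right) \left(-13\right) = \left(-3\right) \left(-13\right) = 39$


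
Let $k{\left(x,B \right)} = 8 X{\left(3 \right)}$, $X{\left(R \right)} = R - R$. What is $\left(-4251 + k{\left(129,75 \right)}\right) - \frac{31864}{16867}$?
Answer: $- \frac{71733481}{16867} \approx -4252.9$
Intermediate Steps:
$X{\left(R \right)} = 0$
$k{\left(x,B \right)} = 0$ ($k{\left(x,B \right)} = 8 \cdot 0 = 0$)
$\left(-4251 + k{\left(129,75 \right)}\right) - \frac{31864}{16867} = \left(-4251 + 0\right) - \frac{31864}{16867} = -4251 - \frac{31864}{16867} = - \frac{71733481}{16867}$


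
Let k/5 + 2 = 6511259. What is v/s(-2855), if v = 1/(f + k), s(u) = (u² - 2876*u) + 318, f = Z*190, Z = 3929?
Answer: 1/544911088592785 ≈ 1.8352e-15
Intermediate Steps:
k = 32556285 (k = -10 + 5*6511259 = -10 + 32556295 = 32556285)
f = 746510 (f = 3929*190 = 746510)
s(u) = 318 + u² - 2876*u
v = 1/33302795 (v = 1/(746510 + 32556285) = 1/33302795 ≈ 3.0028e-8)
v/s(-2855) = 1/(33302795*(318 + (-2855)² - 2876*(-2855))) = 1/(33302795*(318 + 8151025 + 8210980)) = (1/33302795)/16362323 = (1/33302795)*(1/16362323) = 1/544911088592785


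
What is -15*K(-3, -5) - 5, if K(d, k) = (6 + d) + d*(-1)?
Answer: -95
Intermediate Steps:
K(d, k) = 6 (K(d, k) = (6 + d) - d = 6)
-15*K(-3, -5) - 5 = -15*6 - 5 = -90 - 5 = -95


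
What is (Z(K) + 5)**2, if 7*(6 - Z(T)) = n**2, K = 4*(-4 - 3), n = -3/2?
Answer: 89401/784 ≈ 114.03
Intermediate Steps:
n = -3/2 (n = -3*1/2 = -3/2 ≈ -1.5000)
K = -28 (K = 4*(-7) = -28)
Z(T) = 159/28 (Z(T) = 6 - (-3/2)**2/7 = 6 - 1/7*9/4 = 6 - 9/28 = 159/28)
(Z(K) + 5)**2 = (159/28 + 5)**2 = (299/28)**2 = 89401/784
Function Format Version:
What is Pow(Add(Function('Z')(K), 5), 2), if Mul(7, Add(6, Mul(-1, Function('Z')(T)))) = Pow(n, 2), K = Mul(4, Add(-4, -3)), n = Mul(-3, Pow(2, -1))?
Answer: Rational(89401, 784) ≈ 114.03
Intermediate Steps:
n = Rational(-3, 2) (n = Mul(-3, Rational(1, 2)) = Rational(-3, 2) ≈ -1.5000)
K = -28 (K = Mul(4, -7) = -28)
Function('Z')(T) = Rational(159, 28) (Function('Z')(T) = Add(6, Mul(Rational(-1, 7), Pow(Rational(-3, 2), 2))) = Add(6, Mul(Rational(-1, 7), Rational(9, 4))) = Add(6, Rational(-9, 28)) = Rational(159, 28))
Pow(Add(Function('Z')(K), 5), 2) = Pow(Add(Rational(159, 28), 5), 2) = Pow(Rational(299, 28), 2) = Rational(89401, 784)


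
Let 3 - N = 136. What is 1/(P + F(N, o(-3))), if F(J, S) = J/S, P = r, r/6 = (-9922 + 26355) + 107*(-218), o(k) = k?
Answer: -3/123941 ≈ -2.4205e-5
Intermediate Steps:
N = -133 (N = 3 - 1*136 = 3 - 136 = -133)
r = -41358 (r = 6*((-9922 + 26355) + 107*(-218)) = 6*(16433 - 23326) = 6*(-6893) = -41358)
P = -41358
1/(P + F(N, o(-3))) = 1/(-41358 - 133/(-3)) = 1/(-41358 - 133*(-⅓)) = 1/(-41358 + 133/3) = 1/(-123941/3) = -3/123941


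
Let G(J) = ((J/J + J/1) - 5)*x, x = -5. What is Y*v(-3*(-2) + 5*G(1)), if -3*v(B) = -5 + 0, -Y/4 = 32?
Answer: -640/3 ≈ -213.33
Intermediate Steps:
Y = -128 (Y = -4*32 = -128)
G(J) = 20 - 5*J (G(J) = ((J/J + J/1) - 5)*(-5) = ((1 + J*1) - 5)*(-5) = ((1 + J) - 5)*(-5) = (-4 + J)*(-5) = 20 - 5*J)
v(B) = 5/3 (v(B) = -(-5 + 0)/3 = -⅓*(-5) = 5/3)
Y*v(-3*(-2) + 5*G(1)) = -128*5/3 = -640/3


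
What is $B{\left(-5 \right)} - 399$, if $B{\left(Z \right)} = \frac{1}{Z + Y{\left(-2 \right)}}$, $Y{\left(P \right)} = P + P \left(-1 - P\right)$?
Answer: $- \frac{3592}{9} \approx -399.11$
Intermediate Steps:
$B{\left(Z \right)} = \frac{1}{-4 + Z}$ ($B{\left(Z \right)} = \frac{1}{Z - \left(-2\right)^{2}} = \frac{1}{Z - 4} = \frac{1}{-4 + Z}$)
$B{\left(-5 \right)} - 399 = \frac{1}{-4 - 5} - 399 = \frac{1}{-9} - 399 = - \frac{1}{9} - 399 = - \frac{3592}{9}$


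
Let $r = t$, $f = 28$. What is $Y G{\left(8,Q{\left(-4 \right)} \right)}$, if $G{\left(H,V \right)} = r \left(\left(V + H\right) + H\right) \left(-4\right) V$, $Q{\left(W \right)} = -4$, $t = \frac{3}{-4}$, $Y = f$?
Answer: $-4032$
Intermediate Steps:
$Y = 28$
$t = - \frac{3}{4}$ ($t = 3 \left(- \frac{1}{4}\right) = - \frac{3}{4} \approx -0.75$)
$r = - \frac{3}{4} \approx -0.75$
$G{\left(H,V \right)} = V \left(3 V + 6 H\right)$ ($G{\left(H,V \right)} = - \frac{3 \left(\left(V + H\right) + H\right)}{4} \left(-4\right) V = - \frac{3 \left(\left(H + V\right) + H\right)}{4} \left(-4\right) V = - \frac{3 \left(V + 2 H\right)}{4} \left(-4\right) V = \left(- \frac{3 H}{2} - \frac{3 V}{4}\right) \left(-4\right) V = \left(3 V + 6 H\right) V = V \left(3 V + 6 H\right)$)
$Y G{\left(8,Q{\left(-4 \right)} \right)} = 28 \cdot 3 \left(-4\right) \left(-4 + 2 \cdot 8\right) = 28 \cdot 3 \left(-4\right) \left(-4 + 16\right) = 28 \cdot 3 \left(-4\right) 12 = 28 \left(-144\right) = -4032$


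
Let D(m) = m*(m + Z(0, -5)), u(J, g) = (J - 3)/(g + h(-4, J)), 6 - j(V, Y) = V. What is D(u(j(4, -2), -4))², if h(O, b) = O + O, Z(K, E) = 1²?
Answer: 169/20736 ≈ 0.0081501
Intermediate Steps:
Z(K, E) = 1
h(O, b) = 2*O
j(V, Y) = 6 - V
u(J, g) = (-3 + J)/(-8 + g) (u(J, g) = (J - 3)/(g + 2*(-4)) = (-3 + J)/(g - 8) = (-3 + J)/(-8 + g))
D(m) = m*(1 + m) (D(m) = m*(m + 1) = m*(1 + m))
D(u(j(4, -2), -4))² = (((-3 + (6 - 1*4))/(-8 - 4))*(1 + (-3 + (6 - 1*4))/(-8 - 4)))² = (((-3 + (6 - 4))/(-12))*(1 + (-3 + (6 - 4))/(-12)))² = ((-(-3 + 2)/12)*(1 - (-3 + 2)/12))² = ((-1/12*(-1))*(1 - 1/12*(-1)))² = ((1 + 1/12)/12)² = ((1/12)*(13/12))² = (13/144)² = 169/20736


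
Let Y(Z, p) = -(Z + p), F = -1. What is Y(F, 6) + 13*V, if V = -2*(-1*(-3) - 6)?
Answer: 73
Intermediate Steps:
Y(Z, p) = -Z - p
V = 6 (V = -2*(3 - 6) = -2*(-3) = 6)
Y(F, 6) + 13*V = (-1*(-1) - 1*6) + 13*6 = (1 - 6) + 78 = -5 + 78 = 73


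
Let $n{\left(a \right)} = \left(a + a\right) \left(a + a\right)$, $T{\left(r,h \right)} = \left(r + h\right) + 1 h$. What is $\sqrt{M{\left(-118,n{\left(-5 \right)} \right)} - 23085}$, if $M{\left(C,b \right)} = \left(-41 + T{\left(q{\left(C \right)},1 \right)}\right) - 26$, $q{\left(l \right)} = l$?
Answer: $2 i \sqrt{5817} \approx 152.54 i$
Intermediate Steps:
$T{\left(r,h \right)} = r + 2 h$ ($T{\left(r,h \right)} = \left(h + r\right) + h = r + 2 h$)
$n{\left(a \right)} = 4 a^{2}$ ($n{\left(a \right)} = 2 a 2 a = 4 a^{2}$)
$M{\left(C,b \right)} = -65 + C$ ($M{\left(C,b \right)} = \left(-41 + \left(C + 2 \cdot 1\right)\right) - 26 = \left(-41 + \left(C + 2\right)\right) - 26 = \left(-41 + \left(2 + C\right)\right) - 26 = \left(-39 + C\right) - 26 = -65 + C$)
$\sqrt{M{\left(-118,n{\left(-5 \right)} \right)} - 23085} = \sqrt{\left(-65 - 118\right) - 23085} = \sqrt{-183 - 23085} = \sqrt{-23268} = 2 i \sqrt{5817}$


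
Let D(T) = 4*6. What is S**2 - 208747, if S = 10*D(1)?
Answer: -151147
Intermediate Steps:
D(T) = 24
S = 240 (S = 10*24 = 240)
S**2 - 208747 = 240**2 - 208747 = 57600 - 208747 = -151147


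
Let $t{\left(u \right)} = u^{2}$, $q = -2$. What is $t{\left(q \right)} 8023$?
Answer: $32092$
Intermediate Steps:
$t{\left(q \right)} 8023 = \left(-2\right)^{2} \cdot 8023 = 4 \cdot 8023 = 32092$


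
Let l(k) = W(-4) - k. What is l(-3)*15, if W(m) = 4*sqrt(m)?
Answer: 45 + 120*I ≈ 45.0 + 120.0*I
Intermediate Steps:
l(k) = -k + 8*I (l(k) = 4*sqrt(-4) - k = 4*(2*I) - k = 8*I - k = -k + 8*I)
l(-3)*15 = (-1*(-3) + 8*I)*15 = (3 + 8*I)*15 = 45 + 120*I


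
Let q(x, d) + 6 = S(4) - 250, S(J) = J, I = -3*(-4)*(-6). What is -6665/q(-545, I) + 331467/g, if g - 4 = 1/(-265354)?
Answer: 2463556677679/29719620 ≈ 82893.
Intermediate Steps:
I = -72 (I = 12*(-6) = -72)
q(x, d) = -252 (q(x, d) = -6 + (4 - 250) = -6 - 246 = -252)
g = 1061415/265354 (g = 4 + 1/(-265354) = 4 - 1/265354 = 1061415/265354 ≈ 4.0000)
-6665/q(-545, I) + 331467/g = -6665/(-252) + 331467/(1061415/265354) = -6665*(-1/252) + 331467*(265354/1061415) = 6665/252 + 29318698106/353805 = 2463556677679/29719620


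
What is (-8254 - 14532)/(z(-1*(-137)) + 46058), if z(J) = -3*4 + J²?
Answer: -22786/64815 ≈ -0.35155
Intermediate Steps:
z(J) = -12 + J²
(-8254 - 14532)/(z(-1*(-137)) + 46058) = (-8254 - 14532)/((-12 + (-1*(-137))²) + 46058) = -22786/((-12 + 137²) + 46058) = -22786/((-12 + 18769) + 46058) = -22786/(18757 + 46058) = -22786/64815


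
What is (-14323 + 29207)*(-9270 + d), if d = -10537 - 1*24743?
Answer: -663082200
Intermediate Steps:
d = -35280 (d = -10537 - 24743 = -35280)
(-14323 + 29207)*(-9270 + d) = (-14323 + 29207)*(-9270 - 35280) = 14884*(-44550) = -663082200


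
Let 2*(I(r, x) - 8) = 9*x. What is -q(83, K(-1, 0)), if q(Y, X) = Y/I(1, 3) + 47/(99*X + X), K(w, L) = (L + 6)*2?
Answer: -201221/51600 ≈ -3.8996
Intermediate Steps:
I(r, x) = 8 + 9*x/2 (I(r, x) = 8 + (9*x)/2 = 8 + 9*x/2)
K(w, L) = 12 + 2*L (K(w, L) = (6 + L)*2 = 12 + 2*L)
q(Y, X) = 2*Y/43 + 47/(100*X) (q(Y, X) = Y/(8 + (9/2)*3) + 47/(99*X + X) = Y/(8 + 27/2) + 47/((100*X)) = Y/(43/2) + 47*(1/(100*X)) = Y*(2/43) + 47/(100*X) = 2*Y/43 + 47/(100*X))
-q(83, K(-1, 0)) = -(2021 + 200*(12 + 2*0)*83)/(4300*(12 + 2*0)) = -(2021 + 200*(12 + 0)*83)/(4300*(12 + 0)) = -(2021 + 200*12*83)/(4300*12) = -(2021 + 199200)/(4300*12) = -201221/(4300*12) = -1*201221/51600 = -201221/51600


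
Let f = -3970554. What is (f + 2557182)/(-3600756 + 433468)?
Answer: 353343/791822 ≈ 0.44624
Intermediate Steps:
(f + 2557182)/(-3600756 + 433468) = (-3970554 + 2557182)/(-3600756 + 433468) = -1413372/(-3167288) = -1413372*(-1/3167288) = 353343/791822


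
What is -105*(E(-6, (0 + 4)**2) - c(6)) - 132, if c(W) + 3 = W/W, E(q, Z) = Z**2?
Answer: -27222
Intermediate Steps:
c(W) = -2 (c(W) = -3 + W/W = -3 + 1 = -2)
-105*(E(-6, (0 + 4)**2) - c(6)) - 132 = -105*(((0 + 4)**2)**2 - 1*(-2)) - 132 = -105*((4**2)**2 + 2) - 132 = -105*(16**2 + 2) - 132 = -105*(256 + 2) - 132 = -105*258 - 132 = -27090 - 132 = -27222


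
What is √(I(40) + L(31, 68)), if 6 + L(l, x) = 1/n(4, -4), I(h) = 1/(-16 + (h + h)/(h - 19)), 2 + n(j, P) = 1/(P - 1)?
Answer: I*√202477/176 ≈ 2.5567*I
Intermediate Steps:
n(j, P) = -2 + 1/(-1 + P) (n(j, P) = -2 + 1/(P - 1) = -2 + 1/(-1 + P))
I(h) = 1/(-16 + 2*h/(-19 + h)) (I(h) = 1/(-16 + (2*h)/(-19 + h)) = 1/(-16 + 2*h/(-19 + h)))
L(l, x) = -71/11 (L(l, x) = -6 + 1/((3 - 2*(-4))/(-1 - 4)) = -6 + 1/((3 + 8)/(-5)) = -6 + 1/(-⅕*11) = -6 + 1/(-11/5) = -6 - 5/11 = -71/11)
√(I(40) + L(31, 68)) = √((19 - 1*40)/(2*(-152 + 7*40)) - 71/11) = √((19 - 40)/(2*(-152 + 280)) - 71/11) = √((½)*(-21)/128 - 71/11) = √((½)*(1/128)*(-21) - 71/11) = √(-21/256 - 71/11) = √(-18407/2816) = I*√202477/176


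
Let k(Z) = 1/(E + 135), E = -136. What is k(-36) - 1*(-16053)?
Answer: 16052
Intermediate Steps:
k(Z) = -1 (k(Z) = 1/(-136 + 135) = 1/(-1) = -1)
k(-36) - 1*(-16053) = -1 - 1*(-16053) = -1 + 16053 = 16052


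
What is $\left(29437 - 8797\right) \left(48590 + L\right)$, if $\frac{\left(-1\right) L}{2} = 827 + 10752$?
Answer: $524916480$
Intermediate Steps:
$L = -23158$ ($L = - 2 \left(827 + 10752\right) = \left(-2\right) 11579 = -23158$)
$\left(29437 - 8797\right) \left(48590 + L\right) = \left(29437 - 8797\right) \left(48590 - 23158\right) = 20640 \cdot 25432 = 524916480$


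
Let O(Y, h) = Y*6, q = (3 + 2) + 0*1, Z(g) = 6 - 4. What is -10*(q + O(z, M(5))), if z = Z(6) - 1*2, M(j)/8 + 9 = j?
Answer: -50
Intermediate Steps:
Z(g) = 2
M(j) = -72 + 8*j
q = 5 (q = 5 + 0 = 5)
z = 0 (z = 2 - 1*2 = 2 - 2 = 0)
O(Y, h) = 6*Y
-10*(q + O(z, M(5))) = -10*(5 + 6*0) = -10*(5 + 0) = -10*5 = -50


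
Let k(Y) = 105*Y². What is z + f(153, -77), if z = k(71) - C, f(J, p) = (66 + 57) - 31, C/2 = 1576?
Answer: 526245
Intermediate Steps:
C = 3152 (C = 2*1576 = 3152)
f(J, p) = 92 (f(J, p) = 123 - 31 = 92)
z = 526153 (z = 105*71² - 1*3152 = 105*5041 - 3152 = 529305 - 3152 = 526153)
z + f(153, -77) = 526153 + 92 = 526245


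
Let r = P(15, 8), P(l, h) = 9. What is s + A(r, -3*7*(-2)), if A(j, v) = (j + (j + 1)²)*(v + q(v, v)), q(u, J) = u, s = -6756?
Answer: 2400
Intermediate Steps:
r = 9
A(j, v) = 2*v*(j + (1 + j)²) (A(j, v) = (j + (j + 1)²)*(v + v) = (j + (1 + j)²)*(2*v) = 2*v*(j + (1 + j)²))
s + A(r, -3*7*(-2)) = -6756 + 2*(-3*7*(-2))*(9 + (1 + 9)²) = -6756 + 2*(-21*(-2))*(9 + 10²) = -6756 + 2*42*(9 + 100) = -6756 + 2*42*109 = -6756 + 9156 = 2400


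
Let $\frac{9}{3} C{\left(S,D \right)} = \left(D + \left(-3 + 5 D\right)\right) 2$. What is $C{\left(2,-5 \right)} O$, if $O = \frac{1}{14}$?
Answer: $- \frac{11}{7} \approx -1.5714$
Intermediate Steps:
$C{\left(S,D \right)} = -2 + 4 D$ ($C{\left(S,D \right)} = \frac{\left(D + \left(-3 + 5 D\right)\right) 2}{3} = \frac{\left(-3 + 6 D\right) 2}{3} = \frac{-6 + 12 D}{3} = -2 + 4 D$)
$O = \frac{1}{14} \approx 0.071429$
$C{\left(2,-5 \right)} O = \left(-2 + 4 \left(-5\right)\right) \frac{1}{14} = \left(-2 - 20\right) \frac{1}{14} = \left(-22\right) \frac{1}{14} = - \frac{11}{7}$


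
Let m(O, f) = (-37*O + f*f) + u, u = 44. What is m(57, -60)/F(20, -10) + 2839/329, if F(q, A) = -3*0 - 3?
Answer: -496498/987 ≈ -503.04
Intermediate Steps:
F(q, A) = -3 (F(q, A) = 0 - 3 = -3)
m(O, f) = 44 + f² - 37*O (m(O, f) = (-37*O + f*f) + 44 = (-37*O + f²) + 44 = (f² - 37*O) + 44 = 44 + f² - 37*O)
m(57, -60)/F(20, -10) + 2839/329 = (44 + (-60)² - 37*57)/(-3) + 2839/329 = (44 + 3600 - 2109)*(-⅓) + 2839*(1/329) = 1535*(-⅓) + 2839/329 = -1535/3 + 2839/329 = -496498/987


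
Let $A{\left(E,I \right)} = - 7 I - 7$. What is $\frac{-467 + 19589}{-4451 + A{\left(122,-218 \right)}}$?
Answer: $- \frac{9561}{1466} \approx -6.5218$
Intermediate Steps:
$A{\left(E,I \right)} = -7 - 7 I$
$\frac{-467 + 19589}{-4451 + A{\left(122,-218 \right)}} = \frac{-467 + 19589}{-4451 - -1519} = \frac{19122}{-4451 + \left(-7 + 1526\right)} = \frac{19122}{-4451 + 1519} = \frac{19122}{-2932} = 19122 \left(- \frac{1}{2932}\right) = - \frac{9561}{1466}$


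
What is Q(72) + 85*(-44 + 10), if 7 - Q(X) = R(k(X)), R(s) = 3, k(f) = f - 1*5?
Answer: -2886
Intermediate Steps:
k(f) = -5 + f (k(f) = f - 5 = -5 + f)
Q(X) = 4 (Q(X) = 7 - 1*3 = 7 - 3 = 4)
Q(72) + 85*(-44 + 10) = 4 + 85*(-44 + 10) = 4 + 85*(-34) = 4 - 2890 = -2886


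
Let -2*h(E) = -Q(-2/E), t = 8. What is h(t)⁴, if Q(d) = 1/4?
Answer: 1/4096 ≈ 0.00024414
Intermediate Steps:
Q(d) = ¼ (Q(d) = 1*(¼) = ¼)
h(E) = ⅛ (h(E) = -(-1)/(2*4) = -½*(-¼) = ⅛)
h(t)⁴ = (⅛)⁴ = 1/4096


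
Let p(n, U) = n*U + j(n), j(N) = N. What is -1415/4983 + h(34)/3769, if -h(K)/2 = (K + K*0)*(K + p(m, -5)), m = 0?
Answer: -16853831/18780927 ≈ -0.89739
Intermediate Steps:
p(n, U) = n + U*n (p(n, U) = n*U + n = U*n + n = n + U*n)
h(K) = -2*K² (h(K) = -2*(K + K*0)*(K + 0*(1 - 5)) = -2*(K + 0)*(K + 0*(-4)) = -2*K*(K + 0) = -2*K*K = -2*K²)
-1415/4983 + h(34)/3769 = -1415/4983 - 2*34²/3769 = -1415*1/4983 - 2*1156*(1/3769) = -1415/4983 - 2312*1/3769 = -1415/4983 - 2312/3769 = -16853831/18780927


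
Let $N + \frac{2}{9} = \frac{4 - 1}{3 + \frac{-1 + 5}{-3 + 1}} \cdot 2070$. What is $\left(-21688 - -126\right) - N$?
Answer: $- \frac{249946}{9} \approx -27772.0$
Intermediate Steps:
$N = \frac{55888}{9}$ ($N = - \frac{2}{9} + \frac{4 - 1}{3 + \frac{-1 + 5}{-3 + 1}} \cdot 2070 = - \frac{2}{9} + \frac{3}{3 + \frac{4}{-2}} \cdot 2070 = - \frac{2}{9} + \frac{3}{3 + 4 \left(- \frac{1}{2}\right)} 2070 = - \frac{2}{9} + \frac{3}{3 - 2} \cdot 2070 = - \frac{2}{9} + \frac{3}{1} \cdot 2070 = - \frac{2}{9} + 3 \cdot 1 \cdot 2070 = - \frac{2}{9} + 3 \cdot 2070 = - \frac{2}{9} + 6210 = \frac{55888}{9} \approx 6209.8$)
$\left(-21688 - -126\right) - N = \left(-21688 - -126\right) - \frac{55888}{9} = \left(-21688 + 126\right) - \frac{55888}{9} = -21562 - \frac{55888}{9} = - \frac{249946}{9}$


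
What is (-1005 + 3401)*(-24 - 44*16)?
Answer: -1744288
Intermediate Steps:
(-1005 + 3401)*(-24 - 44*16) = 2396*(-24 - 704) = 2396*(-728) = -1744288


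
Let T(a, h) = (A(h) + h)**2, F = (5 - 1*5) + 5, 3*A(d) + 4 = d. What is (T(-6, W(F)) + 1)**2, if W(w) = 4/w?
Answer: 58081/50625 ≈ 1.1473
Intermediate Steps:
A(d) = -4/3 + d/3
F = 5 (F = (5 - 5) + 5 = 0 + 5 = 5)
T(a, h) = (-4/3 + 4*h/3)**2 (T(a, h) = ((-4/3 + h/3) + h)**2 = (-4/3 + 4*h/3)**2)
(T(-6, W(F)) + 1)**2 = (16*(-1 + 4/5)**2/9 + 1)**2 = (16*(-1/5)**2/9 + 1)**2 = ((16/9)*(1/25) + 1)**2 = (16/225 + 1)**2 = (241/225)**2 = 58081/50625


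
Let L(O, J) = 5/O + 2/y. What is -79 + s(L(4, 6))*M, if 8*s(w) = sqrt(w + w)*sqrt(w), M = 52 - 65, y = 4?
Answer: -79 - 91*sqrt(2)/32 ≈ -83.022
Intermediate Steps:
L(O, J) = 1/2 + 5/O (L(O, J) = 5/O + 2/4 = 5/O + 2*(1/4) = 5/O + 1/2 = 1/2 + 5/O)
M = -13
s(w) = w*sqrt(2)/8 (s(w) = (sqrt(w + w)*sqrt(w))/8 = (sqrt(2*w)*sqrt(w))/8 = ((sqrt(2)*sqrt(w))*sqrt(w))/8 = (w*sqrt(2))/8 = w*sqrt(2)/8)
-79 + s(L(4, 6))*M = -79 + (((1/2)*(10 + 4)/4)*sqrt(2)/8)*(-13) = -79 + (((1/2)*(1/4)*14)*sqrt(2)/8)*(-13) = -79 + ((1/8)*(7/4)*sqrt(2))*(-13) = -79 + (7*sqrt(2)/32)*(-13) = -79 - 91*sqrt(2)/32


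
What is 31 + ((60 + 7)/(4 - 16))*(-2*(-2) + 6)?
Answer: -149/6 ≈ -24.833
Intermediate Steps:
31 + ((60 + 7)/(4 - 16))*(-2*(-2) + 6) = 31 + (67/(-12))*(4 + 6) = 31 + (67*(-1/12))*10 = 31 - 67/12*10 = 31 - 335/6 = -149/6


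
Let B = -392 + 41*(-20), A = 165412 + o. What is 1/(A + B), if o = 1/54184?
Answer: 54184/8897012801 ≈ 6.0901e-6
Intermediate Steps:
o = 1/54184 ≈ 1.8456e-5
A = 8962683809/54184 (A = 165412 + 1/54184 = 8962683809/54184 ≈ 1.6541e+5)
B = -1212 (B = -392 - 820 = -1212)
1/(A + B) = 1/(8962683809/54184 - 1212) = 1/(8897012801/54184) = 54184/8897012801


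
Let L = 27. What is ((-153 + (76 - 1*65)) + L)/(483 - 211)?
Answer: -115/272 ≈ -0.42279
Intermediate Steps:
((-153 + (76 - 1*65)) + L)/(483 - 211) = ((-153 + (76 - 1*65)) + 27)/(483 - 211) = ((-153 + (76 - 65)) + 27)/272 = ((-153 + 11) + 27)*(1/272) = (-142 + 27)*(1/272) = -115*1/272 = -115/272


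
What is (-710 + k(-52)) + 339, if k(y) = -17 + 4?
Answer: -384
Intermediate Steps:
k(y) = -13
(-710 + k(-52)) + 339 = (-710 - 13) + 339 = -723 + 339 = -384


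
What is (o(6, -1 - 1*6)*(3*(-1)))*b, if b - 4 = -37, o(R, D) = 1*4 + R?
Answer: 990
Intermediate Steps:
o(R, D) = 4 + R
b = -33 (b = 4 - 37 = -33)
(o(6, -1 - 1*6)*(3*(-1)))*b = ((4 + 6)*(3*(-1)))*(-33) = (10*(-3))*(-33) = -30*(-33) = 990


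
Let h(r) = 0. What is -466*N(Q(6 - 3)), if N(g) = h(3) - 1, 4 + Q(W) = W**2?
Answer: 466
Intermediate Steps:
Q(W) = -4 + W**2
N(g) = -1 (N(g) = 0 - 1 = -1)
-466*N(Q(6 - 3)) = -466*(-1) = 466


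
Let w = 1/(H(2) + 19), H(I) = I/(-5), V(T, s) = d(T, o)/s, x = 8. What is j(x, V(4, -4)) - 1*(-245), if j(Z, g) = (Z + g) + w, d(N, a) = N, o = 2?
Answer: 23441/93 ≈ 252.05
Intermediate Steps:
V(T, s) = T/s
H(I) = -I/5 (H(I) = I*(-1/5) = -I/5)
w = 5/93 (w = 1/(-1/5*2 + 19) = 1/(-2/5 + 19) = 1/(93/5) = 5/93 ≈ 0.053763)
j(Z, g) = 5/93 + Z + g (j(Z, g) = (Z + g) + 5/93 = 5/93 + Z + g)
j(x, V(4, -4)) - 1*(-245) = (5/93 + 8 + 4/(-4)) - 1*(-245) = (5/93 + 8 + 4*(-1/4)) + 245 = (5/93 + 8 - 1) + 245 = 656/93 + 245 = 23441/93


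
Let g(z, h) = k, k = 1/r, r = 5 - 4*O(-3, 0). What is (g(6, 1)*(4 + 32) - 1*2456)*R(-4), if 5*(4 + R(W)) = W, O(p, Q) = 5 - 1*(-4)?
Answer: 1828128/155 ≈ 11794.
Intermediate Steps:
O(p, Q) = 9 (O(p, Q) = 5 + 4 = 9)
R(W) = -4 + W/5
r = -31 (r = 5 - 4*9 = 5 - 36 = -31)
k = -1/31 (k = 1/(-31) = -1/31 ≈ -0.032258)
g(z, h) = -1/31
(g(6, 1)*(4 + 32) - 1*2456)*R(-4) = (-(4 + 32)/31 - 1*2456)*(-4 + (⅕)*(-4)) = (-1/31*36 - 2456)*(-4 - ⅘) = (-36/31 - 2456)*(-24/5) = -76172/31*(-24/5) = 1828128/155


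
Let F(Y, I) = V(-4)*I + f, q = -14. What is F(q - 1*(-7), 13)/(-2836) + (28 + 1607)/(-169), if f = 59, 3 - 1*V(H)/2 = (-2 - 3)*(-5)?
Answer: -4550163/479284 ≈ -9.4937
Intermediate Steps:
V(H) = -44 (V(H) = 6 - 2*(-2 - 3)*(-5) = 6 - (-10)*(-5) = 6 - 2*25 = 6 - 50 = -44)
F(Y, I) = 59 - 44*I (F(Y, I) = -44*I + 59 = 59 - 44*I)
F(q - 1*(-7), 13)/(-2836) + (28 + 1607)/(-169) = (59 - 44*13)/(-2836) + (28 + 1607)/(-169) = (59 - 572)*(-1/2836) + 1635*(-1/169) = -513*(-1/2836) - 1635/169 = 513/2836 - 1635/169 = -4550163/479284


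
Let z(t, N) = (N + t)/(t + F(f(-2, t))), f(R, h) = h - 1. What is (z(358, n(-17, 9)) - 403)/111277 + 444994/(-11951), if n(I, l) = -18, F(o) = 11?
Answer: -18273766551739/490722556563 ≈ -37.238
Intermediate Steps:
f(R, h) = -1 + h
z(t, N) = (N + t)/(11 + t) (z(t, N) = (N + t)/(t + 11) = (N + t)/(11 + t))
(z(358, n(-17, 9)) - 403)/111277 + 444994/(-11951) = ((-18 + 358)/(11 + 358) - 403)/111277 + 444994/(-11951) = (340/369 - 403)*(1/111277) + 444994*(-1/11951) = ((1/369)*340 - 403)*(1/111277) - 444994/11951 = (340/369 - 403)*(1/111277) - 444994/11951 = -148367/369*1/111277 - 444994/11951 = -148367/41061213 - 444994/11951 = -18273766551739/490722556563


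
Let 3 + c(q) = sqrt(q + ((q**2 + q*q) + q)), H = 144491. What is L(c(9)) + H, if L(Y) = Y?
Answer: 144488 + 6*sqrt(5) ≈ 1.4450e+5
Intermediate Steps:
c(q) = -3 + sqrt(2*q + 2*q**2) (c(q) = -3 + sqrt(q + ((q**2 + q*q) + q)) = -3 + sqrt(q + ((q**2 + q**2) + q)) = -3 + sqrt(q + (2*q**2 + q)) = -3 + sqrt(q + (q + 2*q**2)) = -3 + sqrt(2*q + 2*q**2))
L(c(9)) + H = (-3 + sqrt(2)*sqrt(9*(1 + 9))) + 144491 = (-3 + sqrt(2)*sqrt(9*10)) + 144491 = (-3 + sqrt(2)*sqrt(90)) + 144491 = (-3 + sqrt(2)*(3*sqrt(10))) + 144491 = (-3 + 6*sqrt(5)) + 144491 = 144488 + 6*sqrt(5)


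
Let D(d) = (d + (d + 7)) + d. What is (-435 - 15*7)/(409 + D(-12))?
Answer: -27/19 ≈ -1.4211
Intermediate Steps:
D(d) = 7 + 3*d (D(d) = (d + (7 + d)) + d = (7 + 2*d) + d = 7 + 3*d)
(-435 - 15*7)/(409 + D(-12)) = (-435 - 15*7)/(409 + (7 + 3*(-12))) = (-435 - 105)/(409 + (7 - 36)) = -540/(409 - 29) = -540/380 = -540*1/380 = -27/19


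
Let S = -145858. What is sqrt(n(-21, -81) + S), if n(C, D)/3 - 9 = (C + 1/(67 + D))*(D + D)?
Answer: 2*I*sqrt(1660981)/7 ≈ 368.23*I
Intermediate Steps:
n(C, D) = 27 + 6*D*(C + 1/(67 + D)) (n(C, D) = 27 + 3*((C + 1/(67 + D))*(D + D)) = 27 + 3*((C + 1/(67 + D))*(2*D)) = 27 + 3*(2*D*(C + 1/(67 + D))) = 27 + 6*D*(C + 1/(67 + D)))
sqrt(n(-21, -81) + S) = sqrt(3*(603 + 11*(-81) + 2*(-21)*(-81)**2 + 134*(-21)*(-81))/(67 - 81) - 145858) = sqrt(3*(603 - 891 + 2*(-21)*6561 + 227934)/(-14) - 145858) = sqrt(3*(-1/14)*(603 - 891 - 275562 + 227934) - 145858) = sqrt(3*(-1/14)*(-47916) - 145858) = sqrt(71874/7 - 145858) = sqrt(-949132/7) = 2*I*sqrt(1660981)/7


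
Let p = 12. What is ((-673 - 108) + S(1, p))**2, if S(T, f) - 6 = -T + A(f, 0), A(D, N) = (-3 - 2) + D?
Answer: 591361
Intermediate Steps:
A(D, N) = -5 + D
S(T, f) = 1 + f - T (S(T, f) = 6 + (-T + (-5 + f)) = 6 + (-5 + f - T) = 1 + f - T)
((-673 - 108) + S(1, p))**2 = ((-673 - 108) + (1 + 12 - 1*1))**2 = (-781 + (1 + 12 - 1))**2 = (-781 + 12)**2 = (-769)**2 = 591361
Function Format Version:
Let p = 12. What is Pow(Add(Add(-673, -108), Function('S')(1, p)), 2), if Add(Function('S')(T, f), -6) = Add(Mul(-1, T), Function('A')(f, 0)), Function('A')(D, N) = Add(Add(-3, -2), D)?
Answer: 591361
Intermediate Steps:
Function('A')(D, N) = Add(-5, D)
Function('S')(T, f) = Add(1, f, Mul(-1, T)) (Function('S')(T, f) = Add(6, Add(Mul(-1, T), Add(-5, f))) = Add(6, Add(-5, f, Mul(-1, T))) = Add(1, f, Mul(-1, T)))
Pow(Add(Add(-673, -108), Function('S')(1, p)), 2) = Pow(Add(Add(-673, -108), Add(1, 12, Mul(-1, 1))), 2) = Pow(Add(-781, Add(1, 12, -1)), 2) = Pow(Add(-781, 12), 2) = Pow(-769, 2) = 591361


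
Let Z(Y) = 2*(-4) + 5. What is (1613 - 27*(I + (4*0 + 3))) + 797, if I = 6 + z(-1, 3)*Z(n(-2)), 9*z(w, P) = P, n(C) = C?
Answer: 2194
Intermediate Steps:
Z(Y) = -3 (Z(Y) = -8 + 5 = -3)
z(w, P) = P/9
I = 5 (I = 6 + ((⅑)*3)*(-3) = 6 + (⅓)*(-3) = 6 - 1 = 5)
(1613 - 27*(I + (4*0 + 3))) + 797 = (1613 - 27*(5 + (4*0 + 3))) + 797 = (1613 - 27*(5 + (0 + 3))) + 797 = (1613 - 27*(5 + 3)) + 797 = (1613 - 27*8) + 797 = (1613 - 216) + 797 = 1397 + 797 = 2194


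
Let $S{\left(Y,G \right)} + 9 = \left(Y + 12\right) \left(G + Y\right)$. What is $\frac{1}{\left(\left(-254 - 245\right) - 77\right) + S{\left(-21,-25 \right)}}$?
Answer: $- \frac{1}{171} \approx -0.005848$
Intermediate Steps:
$S{\left(Y,G \right)} = -9 + \left(12 + Y\right) \left(G + Y\right)$ ($S{\left(Y,G \right)} = -9 + \left(Y + 12\right) \left(G + Y\right) = -9 + \left(12 + Y\right) \left(G + Y\right)$)
$\frac{1}{\left(\left(-254 - 245\right) - 77\right) + S{\left(-21,-25 \right)}} = \frac{1}{\left(\left(-254 - 245\right) - 77\right) + \left(-9 + \left(-21\right)^{2} + 12 \left(-25\right) + 12 \left(-21\right) - -525\right)} = \frac{1}{\left(-499 - 77\right) - -405} = \frac{1}{-576 + 405} = \frac{1}{-171} = - \frac{1}{171}$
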